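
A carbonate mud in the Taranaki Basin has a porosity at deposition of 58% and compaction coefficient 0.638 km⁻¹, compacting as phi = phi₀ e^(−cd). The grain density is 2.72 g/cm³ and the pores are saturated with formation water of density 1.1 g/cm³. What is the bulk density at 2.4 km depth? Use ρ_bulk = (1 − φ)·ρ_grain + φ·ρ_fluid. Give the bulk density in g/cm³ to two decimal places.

2.52 g/cm³

Porosity at depth: phi = 0.58·exp(−0.638×2.4) = 0.58×0.2163 = 0.1254
Bulk density: ρ_b = (1−phi)ρ_g + phi·ρ_f = 0.8746×2.72 + 0.1254×1.1
       = 2.379 + 0.138 = 2.517 g/cm³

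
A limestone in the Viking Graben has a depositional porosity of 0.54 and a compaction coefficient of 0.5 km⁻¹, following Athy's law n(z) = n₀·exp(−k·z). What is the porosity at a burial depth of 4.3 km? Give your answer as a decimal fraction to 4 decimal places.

n = n₀·exp(−k·z) = 0.54 × exp(−0.5 × 4.3) = 0.54 × exp(−2.15)
  = 0.54 × 0.1165 = 0.0629

0.0629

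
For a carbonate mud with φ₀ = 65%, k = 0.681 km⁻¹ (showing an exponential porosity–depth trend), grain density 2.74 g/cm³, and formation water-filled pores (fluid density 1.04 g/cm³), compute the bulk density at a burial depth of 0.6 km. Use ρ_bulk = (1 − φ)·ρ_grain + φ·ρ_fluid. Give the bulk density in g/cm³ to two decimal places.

2.01 g/cm³

Porosity at depth: φ = 0.65·exp(−0.681×0.6) = 0.65×0.6646 = 0.4320
Bulk density: ρ_b = (1−φ)ρ_g + φ·ρ_f = 0.5680×2.74 + 0.4320×1.04
       = 1.556 + 0.449 = 2.006 g/cm³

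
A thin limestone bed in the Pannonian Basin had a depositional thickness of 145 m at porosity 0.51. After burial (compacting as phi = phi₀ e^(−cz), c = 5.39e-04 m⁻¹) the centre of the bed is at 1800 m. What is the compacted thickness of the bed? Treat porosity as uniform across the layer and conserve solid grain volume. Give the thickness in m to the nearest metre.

Working in km (1 km = 1000 m; c in km⁻¹ = c in m⁻¹ × 1000):
Porosity at 1.8 km: phi = 0.51·exp(−0.539×1.8) = 0.1933
Solid-volume conservation: h(1−phi) = h₀(1−phi₀) ⇒ h = h₀·(1−phi₀)/(1−phi)
h = 0.145 × (1 − 0.51)/(1 − 0.1933) = 0.145 × 0.6074 = 0.0881 km

88 m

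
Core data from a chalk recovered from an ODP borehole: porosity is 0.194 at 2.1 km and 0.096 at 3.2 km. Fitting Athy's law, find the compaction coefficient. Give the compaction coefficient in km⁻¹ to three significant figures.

0.640 km⁻¹

Athy: n(d) = n₀ e^(−βd) ⇒ n₁/n₂ = e^{β(d₂−d₁)} ⇒ β = ln(n₁/n₂)/(d₂−d₁)
β = ln(0.194/0.096) / (3.2 − 2.1) = ln(2.021) / 1.1 = 0.7035 / 1.1 = 0.6396 km⁻¹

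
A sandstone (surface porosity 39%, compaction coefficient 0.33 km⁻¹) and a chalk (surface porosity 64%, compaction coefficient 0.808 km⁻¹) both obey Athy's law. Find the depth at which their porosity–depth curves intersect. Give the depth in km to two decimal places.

Set n₀ₐ e^(−βₐz) = n₀ᵦ e^(−βᵦz) ⇒ ln(n₀ₐ/n₀ᵦ) = (βₐ − βᵦ)·z
z = ln(0.39/0.64) / (0.33 − 0.808) = -0.4953 / -0.478 = 1.036 km

1.04 km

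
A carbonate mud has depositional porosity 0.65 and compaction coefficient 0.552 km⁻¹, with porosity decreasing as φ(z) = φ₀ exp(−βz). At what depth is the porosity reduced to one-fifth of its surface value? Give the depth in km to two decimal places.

φ/φ₀ = 1/5 ⇒ exp(−β·z) = 1/5 ⇒ z = ln(5) / β
z = 1.6094 / 0.552 = 2.916 km

2.92 km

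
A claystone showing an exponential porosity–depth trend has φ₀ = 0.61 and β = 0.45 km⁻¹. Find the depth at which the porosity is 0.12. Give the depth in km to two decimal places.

Invert Athy's law: Z = ln(φ₀/φ) / β
Z = ln(0.61/0.12) / 0.45 = ln(5.083) / 0.45 = 1.6260 / 0.45 = 3.613 km

3.61 km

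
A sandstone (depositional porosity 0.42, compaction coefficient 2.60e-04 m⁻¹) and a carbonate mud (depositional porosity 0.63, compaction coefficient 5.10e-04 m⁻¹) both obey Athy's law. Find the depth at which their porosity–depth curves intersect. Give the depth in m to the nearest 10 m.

1620 m

Working in km (1 km = 1000 m; k in km⁻¹ = k in m⁻¹ × 1000):
Set φ₀ₐ e^(−kₐZ) = φ₀ᵦ e^(−kᵦZ) ⇒ ln(φ₀ₐ/φ₀ᵦ) = (kₐ − kᵦ)·Z
Z = ln(0.42/0.63) / (0.26 − 0.51) = -0.4055 / -0.25 = 1.622 km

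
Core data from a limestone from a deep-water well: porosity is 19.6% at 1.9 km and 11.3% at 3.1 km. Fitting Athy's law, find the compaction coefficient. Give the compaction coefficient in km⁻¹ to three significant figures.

0.459 km⁻¹

Athy: phi(z) = phi₀ e^(−cz) ⇒ phi₁/phi₂ = e^{c(z₂−z₁)} ⇒ c = ln(phi₁/phi₂)/(z₂−z₁)
c = ln(0.196/0.113) / (3.1 − 1.9) = ln(1.735) / 1.2 = 0.5507 / 1.2 = 0.4589 km⁻¹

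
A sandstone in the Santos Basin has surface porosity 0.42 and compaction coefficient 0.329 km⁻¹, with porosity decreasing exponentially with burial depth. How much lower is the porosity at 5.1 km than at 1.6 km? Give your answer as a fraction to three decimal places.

0.170

n(1.6) = 0.42·e^(−0.329×1.6) = 0.2481
n(5.1) = 0.42·e^(−0.329×5.1) = 0.0784
Δn = 0.2481 − 0.0784 = 0.1697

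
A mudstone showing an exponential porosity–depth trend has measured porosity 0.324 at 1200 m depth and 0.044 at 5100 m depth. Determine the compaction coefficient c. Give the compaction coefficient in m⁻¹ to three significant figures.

Working in km (1 km = 1000 m; c in km⁻¹ = c in m⁻¹ × 1000):
Athy: phi(z) = phi₀ e^(−cz) ⇒ phi₁/phi₂ = e^{c(z₂−z₁)} ⇒ c = ln(phi₁/phi₂)/(z₂−z₁)
c = ln(0.324/0.044) / (5.1 − 1.2) = ln(7.364) / 3.9 = 1.9966 / 3.9 = 0.5119 km⁻¹

0.000512 m⁻¹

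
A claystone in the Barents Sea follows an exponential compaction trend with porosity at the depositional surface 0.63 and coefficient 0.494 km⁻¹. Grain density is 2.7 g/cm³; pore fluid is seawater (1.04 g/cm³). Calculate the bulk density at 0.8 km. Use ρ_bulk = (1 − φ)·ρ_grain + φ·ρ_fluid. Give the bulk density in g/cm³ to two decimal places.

Porosity at depth: phi = 0.63·exp(−0.494×0.8) = 0.63×0.6735 = 0.4243
Bulk density: ρ_b = (1−phi)ρ_g + phi·ρ_f = 0.5757×2.7 + 0.4243×1.04
       = 1.554 + 0.441 = 1.996 g/cm³

2.00 g/cm³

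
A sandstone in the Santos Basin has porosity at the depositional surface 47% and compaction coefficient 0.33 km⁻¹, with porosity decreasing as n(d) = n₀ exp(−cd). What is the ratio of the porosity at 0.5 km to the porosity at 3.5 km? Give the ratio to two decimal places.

2.69

n(d₁)/n(d₂) = e^(−c·d₁)/e^(−c·d₂) = e^{c(d₂−d₁)}
= exp(0.33 × 3) = exp(0.99) = 2.6912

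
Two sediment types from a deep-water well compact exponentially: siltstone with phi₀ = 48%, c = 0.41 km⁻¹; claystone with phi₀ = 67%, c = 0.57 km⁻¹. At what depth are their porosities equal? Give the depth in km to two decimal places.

2.08 km

Set phi₀ₐ e^(−cₐz) = phi₀ᵦ e^(−cᵦz) ⇒ ln(phi₀ₐ/phi₀ᵦ) = (cₐ − cᵦ)·z
z = ln(0.48/0.67) / (0.41 − 0.57) = -0.3335 / -0.16 = 2.084 km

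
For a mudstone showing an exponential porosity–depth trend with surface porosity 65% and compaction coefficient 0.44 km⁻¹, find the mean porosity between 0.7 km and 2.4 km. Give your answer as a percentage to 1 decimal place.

33.6%

⟨phi⟩ = (1/(d₂−d₁)) ∫ phi₀ e^(−cd) dd = phi₀·(e^(−c·d₁) − e^(−c·d₂)) / (c·(d₂−d₁))
e^(−0.44×0.7) = 0.7349; e^(−0.44×2.4) = 0.3478
⟨phi⟩ = 0.65 × (0.7349 − 0.3478) / (0.44 × 1.7) = 0.65 × 0.5175 = 0.3364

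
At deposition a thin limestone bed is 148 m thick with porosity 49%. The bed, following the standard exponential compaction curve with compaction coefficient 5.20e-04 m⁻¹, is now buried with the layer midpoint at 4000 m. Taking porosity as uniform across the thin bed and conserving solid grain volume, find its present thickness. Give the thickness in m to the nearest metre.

80 m

Working in km (1 km = 1000 m; β in km⁻¹ = β in m⁻¹ × 1000):
Porosity at 4 km: φ = 0.49·exp(−0.52×4) = 0.0612
Solid-volume conservation: h(1−φ) = h₀(1−φ₀) ⇒ h = h₀·(1−φ₀)/(1−φ)
h = 0.148 × (1 − 0.49)/(1 − 0.0612) = 0.148 × 0.5433 = 0.0804 km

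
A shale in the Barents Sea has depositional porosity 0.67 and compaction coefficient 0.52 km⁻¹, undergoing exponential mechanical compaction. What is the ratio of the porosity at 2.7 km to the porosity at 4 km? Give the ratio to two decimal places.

φ(Z₁)/φ(Z₂) = e^(−c·Z₁)/e^(−c·Z₂) = e^{c(Z₂−Z₁)}
= exp(0.52 × 1.3) = exp(0.676) = 1.9660

1.97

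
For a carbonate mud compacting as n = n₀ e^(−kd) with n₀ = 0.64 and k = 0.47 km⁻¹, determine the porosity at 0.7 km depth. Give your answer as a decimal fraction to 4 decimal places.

0.4606

n = n₀·exp(−k·d) = 0.64 × exp(−0.47 × 0.7) = 0.64 × exp(−0.329)
  = 0.64 × 0.7196 = 0.4606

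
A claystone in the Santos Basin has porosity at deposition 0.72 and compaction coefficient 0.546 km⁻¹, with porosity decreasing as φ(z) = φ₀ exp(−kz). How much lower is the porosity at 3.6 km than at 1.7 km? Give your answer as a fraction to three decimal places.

φ(1.7) = 0.72·e^(−0.546×1.7) = 0.2846
φ(3.6) = 0.72·e^(−0.546×3.6) = 0.1009
Δφ = 0.2846 − 0.1009 = 0.1837

0.184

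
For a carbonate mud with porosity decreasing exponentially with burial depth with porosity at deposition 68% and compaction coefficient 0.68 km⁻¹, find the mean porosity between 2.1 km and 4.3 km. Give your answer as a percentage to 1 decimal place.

⟨n⟩ = (1/(d₂−d₁)) ∫ n₀ e^(−kd) dd = n₀·(e^(−k·d₁) − e^(−k·d₂)) / (k·(d₂−d₁))
e^(−0.68×2.1) = 0.2398; e^(−0.68×4.3) = 0.0537
⟨n⟩ = 0.68 × (0.2398 − 0.0537) / (0.68 × 2.2) = 0.68 × 0.1244 = 0.0846

8.5%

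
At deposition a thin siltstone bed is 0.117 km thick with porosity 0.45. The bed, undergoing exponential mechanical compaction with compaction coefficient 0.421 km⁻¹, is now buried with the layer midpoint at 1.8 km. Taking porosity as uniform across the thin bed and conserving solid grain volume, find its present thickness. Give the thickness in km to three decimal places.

0.082 km

Porosity at 1.8 km: φ = 0.45·exp(−0.421×1.8) = 0.2109
Solid-volume conservation: h(1−φ) = h₀(1−φ₀) ⇒ h = h₀·(1−φ₀)/(1−φ)
h = 0.117 × (1 − 0.45)/(1 − 0.2109) = 0.117 × 0.6970 = 0.0815 km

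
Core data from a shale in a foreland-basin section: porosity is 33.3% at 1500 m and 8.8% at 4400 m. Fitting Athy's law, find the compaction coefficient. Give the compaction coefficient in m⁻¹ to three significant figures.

Working in km (1 km = 1000 m; c in km⁻¹ = c in m⁻¹ × 1000):
Athy: φ(Z) = φ₀ e^(−cZ) ⇒ φ₁/φ₂ = e^{c(Z₂−Z₁)} ⇒ c = ln(φ₁/φ₂)/(Z₂−Z₁)
c = ln(0.333/0.088) / (4.4 − 1.5) = ln(3.784) / 2.9 = 1.3308 / 2.9 = 0.4589 km⁻¹

0.000459 m⁻¹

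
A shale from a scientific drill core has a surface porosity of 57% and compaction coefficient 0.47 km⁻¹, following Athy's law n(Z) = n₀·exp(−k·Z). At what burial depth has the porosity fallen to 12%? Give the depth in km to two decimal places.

3.32 km

Invert Athy's law: Z = ln(n₀/n) / k
Z = ln(0.57/0.12) / 0.47 = ln(4.75) / 0.47 = 1.5581 / 0.47 = 3.315 km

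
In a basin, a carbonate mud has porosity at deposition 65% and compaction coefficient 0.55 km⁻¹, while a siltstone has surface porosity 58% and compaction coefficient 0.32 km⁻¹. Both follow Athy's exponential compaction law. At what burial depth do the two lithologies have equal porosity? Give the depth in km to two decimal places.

0.50 km

Set phi₀ₐ e^(−cₐd) = phi₀ᵦ e^(−cᵦd) ⇒ ln(phi₀ₐ/phi₀ᵦ) = (cₐ − cᵦ)·d
d = ln(0.65/0.58) / (0.55 − 0.32) = 0.1139 / 0.23 = 0.495 km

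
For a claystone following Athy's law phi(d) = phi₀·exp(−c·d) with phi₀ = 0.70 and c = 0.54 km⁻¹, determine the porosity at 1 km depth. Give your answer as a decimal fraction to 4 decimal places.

0.4079

phi = phi₀·exp(−c·d) = 0.7 × exp(−0.54 × 1) = 0.7 × exp(−0.54)
  = 0.7 × 0.5827 = 0.4079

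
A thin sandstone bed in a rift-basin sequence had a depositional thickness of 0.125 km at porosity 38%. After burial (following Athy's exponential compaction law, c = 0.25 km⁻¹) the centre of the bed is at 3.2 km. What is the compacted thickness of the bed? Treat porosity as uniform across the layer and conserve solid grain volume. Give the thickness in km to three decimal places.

Porosity at 3.2 km: n = 0.38·exp(−0.25×3.2) = 0.1707
Solid-volume conservation: h(1−n) = h₀(1−n₀) ⇒ h = h₀·(1−n₀)/(1−n)
h = 0.125 × (1 − 0.38)/(1 − 0.1707) = 0.125 × 0.7477 = 0.0935 km

0.093 km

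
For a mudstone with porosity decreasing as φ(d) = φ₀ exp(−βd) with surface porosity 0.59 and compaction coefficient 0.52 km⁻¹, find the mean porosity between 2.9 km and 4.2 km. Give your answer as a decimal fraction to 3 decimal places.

0.095

⟨φ⟩ = (1/(d₂−d₁)) ∫ φ₀ e^(−βd) dd = φ₀·(e^(−β·d₁) − e^(−β·d₂)) / (β·(d₂−d₁))
e^(−0.52×2.9) = 0.2214; e^(−0.52×4.2) = 0.1126
⟨φ⟩ = 0.59 × (0.2214 − 0.1126) / (0.52 × 1.3) = 0.59 × 0.1609 = 0.0949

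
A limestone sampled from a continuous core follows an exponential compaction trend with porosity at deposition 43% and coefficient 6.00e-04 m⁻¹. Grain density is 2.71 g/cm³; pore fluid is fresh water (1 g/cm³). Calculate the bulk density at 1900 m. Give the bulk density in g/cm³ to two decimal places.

Working in km (1 km = 1000 m; c in km⁻¹ = c in m⁻¹ × 1000):
Porosity at depth: phi = 0.43·exp(−0.6×1.9) = 0.43×0.3198 = 0.1375
Bulk density: ρ_b = (1−phi)ρ_g + phi·ρ_f = 0.8625×2.71 + 0.1375×1
       = 2.337 + 0.138 = 2.475 g/cm³

2.47 g/cm³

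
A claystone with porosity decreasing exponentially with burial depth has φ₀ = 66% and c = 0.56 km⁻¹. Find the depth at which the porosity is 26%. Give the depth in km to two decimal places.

Invert Athy's law: z = ln(φ₀/φ) / c
z = ln(0.66/0.26) / 0.56 = ln(2.538) / 0.56 = 0.9316 / 0.56 = 1.663 km

1.66 km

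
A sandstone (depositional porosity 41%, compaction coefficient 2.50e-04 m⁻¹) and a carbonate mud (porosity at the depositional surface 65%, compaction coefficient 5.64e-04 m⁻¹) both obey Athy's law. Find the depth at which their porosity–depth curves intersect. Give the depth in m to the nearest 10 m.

1470 m

Working in km (1 km = 1000 m; k in km⁻¹ = k in m⁻¹ × 1000):
Set phi₀ₐ e^(−kₐz) = phi₀ᵦ e^(−kᵦz) ⇒ ln(phi₀ₐ/phi₀ᵦ) = (kₐ − kᵦ)·z
z = ln(0.41/0.65) / (0.25 − 0.564) = -0.4608 / -0.314 = 1.468 km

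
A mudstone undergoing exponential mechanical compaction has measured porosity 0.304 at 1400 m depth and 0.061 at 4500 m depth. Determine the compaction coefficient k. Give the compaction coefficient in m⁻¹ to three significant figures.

0.000518 m⁻¹

Working in km (1 km = 1000 m; k in km⁻¹ = k in m⁻¹ × 1000):
Athy: n(d) = n₀ e^(−kd) ⇒ n₁/n₂ = e^{k(d₂−d₁)} ⇒ k = ln(n₁/n₂)/(d₂−d₁)
k = ln(0.304/0.061) / (4.5 − 1.4) = ln(4.984) / 3.1 = 1.6062 / 3.1 = 0.5181 km⁻¹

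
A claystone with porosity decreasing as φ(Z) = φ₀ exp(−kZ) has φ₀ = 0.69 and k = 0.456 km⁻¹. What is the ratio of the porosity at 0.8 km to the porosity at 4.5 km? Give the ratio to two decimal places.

5.40

φ(Z₁)/φ(Z₂) = e^(−k·Z₁)/e^(−k·Z₂) = e^{k(Z₂−Z₁)}
= exp(0.456 × 3.7) = exp(1.687) = 5.4043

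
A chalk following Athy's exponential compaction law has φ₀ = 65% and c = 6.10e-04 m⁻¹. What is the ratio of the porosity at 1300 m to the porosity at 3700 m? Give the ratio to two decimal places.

Working in km (1 km = 1000 m; c in km⁻¹ = c in m⁻¹ × 1000):
φ(d₁)/φ(d₂) = e^(−c·d₁)/e^(−c·d₂) = e^{c(d₂−d₁)}
= exp(0.61 × 2.4) = exp(1.464) = 4.3232

4.32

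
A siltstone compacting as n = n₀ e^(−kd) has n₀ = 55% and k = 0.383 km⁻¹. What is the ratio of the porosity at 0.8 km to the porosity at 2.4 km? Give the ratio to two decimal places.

n(d₁)/n(d₂) = e^(−k·d₁)/e^(−k·d₂) = e^{k(d₂−d₁)}
= exp(0.383 × 1.6) = exp(0.6128) = 1.8456

1.85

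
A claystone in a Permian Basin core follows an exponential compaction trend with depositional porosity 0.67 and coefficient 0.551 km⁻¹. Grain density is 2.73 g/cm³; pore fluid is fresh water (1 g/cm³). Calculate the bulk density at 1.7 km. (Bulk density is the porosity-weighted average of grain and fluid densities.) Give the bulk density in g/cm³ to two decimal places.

Porosity at depth: phi = 0.67·exp(−0.551×1.7) = 0.67×0.3919 = 0.2626
Bulk density: ρ_b = (1−phi)ρ_g + phi·ρ_f = 0.7374×2.73 + 0.2626×1
       = 2.013 + 0.263 = 2.276 g/cm³

2.28 g/cm³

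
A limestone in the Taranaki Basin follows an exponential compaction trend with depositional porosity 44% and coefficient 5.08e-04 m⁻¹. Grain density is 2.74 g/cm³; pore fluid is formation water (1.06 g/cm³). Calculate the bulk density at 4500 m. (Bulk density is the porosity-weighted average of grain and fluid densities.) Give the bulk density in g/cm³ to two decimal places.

Working in km (1 km = 1000 m; c in km⁻¹ = c in m⁻¹ × 1000):
Porosity at depth: n = 0.44·exp(−0.508×4.5) = 0.44×0.1017 = 0.0447
Bulk density: ρ_b = (1−n)ρ_g + n·ρ_f = 0.9553×2.74 + 0.0447×1.06
       = 2.617 + 0.047 = 2.665 g/cm³

2.66 g/cm³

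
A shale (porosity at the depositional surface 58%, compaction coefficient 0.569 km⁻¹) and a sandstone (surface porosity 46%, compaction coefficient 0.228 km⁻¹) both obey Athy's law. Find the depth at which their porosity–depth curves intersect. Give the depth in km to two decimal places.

Set φ₀ₐ e^(−cₐd) = φ₀ᵦ e^(−cᵦd) ⇒ ln(φ₀ₐ/φ₀ᵦ) = (cₐ − cᵦ)·d
d = ln(0.58/0.46) / (0.569 − 0.228) = 0.2318 / 0.341 = 0.680 km

0.68 km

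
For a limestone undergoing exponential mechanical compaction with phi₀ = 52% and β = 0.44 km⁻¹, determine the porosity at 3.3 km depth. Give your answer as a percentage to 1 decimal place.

phi = phi₀·exp(−β·d) = 0.52 × exp(−0.44 × 3.3) = 0.52 × exp(−1.452)
  = 0.52 × 0.2341 = 0.1217

12.2%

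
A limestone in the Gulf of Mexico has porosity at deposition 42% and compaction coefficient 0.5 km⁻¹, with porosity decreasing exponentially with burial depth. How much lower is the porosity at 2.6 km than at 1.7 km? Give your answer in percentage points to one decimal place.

φ(1.7) = 0.42·e^(−0.5×1.7) = 0.1795
φ(2.6) = 0.42·e^(−0.5×2.6) = 0.1145
Δφ = 0.1795 − 0.1145 = 0.0651

6.5 percentage points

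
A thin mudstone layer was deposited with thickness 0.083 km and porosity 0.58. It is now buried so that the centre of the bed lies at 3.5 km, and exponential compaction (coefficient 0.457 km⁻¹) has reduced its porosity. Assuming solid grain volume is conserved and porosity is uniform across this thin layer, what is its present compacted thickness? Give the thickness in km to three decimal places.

0.039 km

Porosity at 3.5 km: n = 0.58·exp(−0.457×3.5) = 0.1172
Solid-volume conservation: h(1−n) = h₀(1−n₀) ⇒ h = h₀·(1−n₀)/(1−n)
h = 0.083 × (1 − 0.58)/(1 − 0.1172) = 0.083 × 0.4757 = 0.0395 km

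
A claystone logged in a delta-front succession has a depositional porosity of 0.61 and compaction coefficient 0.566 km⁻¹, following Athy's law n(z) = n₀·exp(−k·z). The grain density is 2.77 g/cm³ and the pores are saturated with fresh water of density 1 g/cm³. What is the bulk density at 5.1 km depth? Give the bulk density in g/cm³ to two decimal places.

Porosity at depth: n = 0.61·exp(−0.566×5.1) = 0.61×0.0558 = 0.0340
Bulk density: ρ_b = (1−n)ρ_g + n·ρ_f = 0.9660×2.77 + 0.0340×1
       = 2.676 + 0.034 = 2.710 g/cm³

2.71 g/cm³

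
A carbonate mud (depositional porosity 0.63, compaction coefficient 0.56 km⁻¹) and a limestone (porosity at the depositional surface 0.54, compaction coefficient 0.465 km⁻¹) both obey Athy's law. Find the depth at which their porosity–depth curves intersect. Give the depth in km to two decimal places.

Set n₀ₐ e^(−cₐz) = n₀ᵦ e^(−cᵦz) ⇒ ln(n₀ₐ/n₀ᵦ) = (cₐ − cᵦ)·z
z = ln(0.63/0.54) / (0.56 − 0.465) = 0.1542 / 0.095 = 1.623 km

1.62 km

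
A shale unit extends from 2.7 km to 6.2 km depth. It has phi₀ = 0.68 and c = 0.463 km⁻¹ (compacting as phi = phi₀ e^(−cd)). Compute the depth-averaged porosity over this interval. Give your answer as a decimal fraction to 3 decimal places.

0.096

⟨phi⟩ = (1/(d₂−d₁)) ∫ phi₀ e^(−cd) dd = phi₀·(e^(−c·d₁) − e^(−c·d₂)) / (c·(d₂−d₁))
e^(−0.463×2.7) = 0.2865; e^(−0.463×6.2) = 0.0567
⟨phi⟩ = 0.68 × (0.2865 − 0.0567) / (0.463 × 3.5) = 0.68 × 0.1418 = 0.0964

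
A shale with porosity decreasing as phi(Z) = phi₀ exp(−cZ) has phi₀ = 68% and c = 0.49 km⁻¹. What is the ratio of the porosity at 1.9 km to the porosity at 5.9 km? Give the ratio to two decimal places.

7.10

phi(Z₁)/phi(Z₂) = e^(−c·Z₁)/e^(−c·Z₂) = e^{c(Z₂−Z₁)}
= exp(0.49 × 4) = exp(1.96) = 7.0993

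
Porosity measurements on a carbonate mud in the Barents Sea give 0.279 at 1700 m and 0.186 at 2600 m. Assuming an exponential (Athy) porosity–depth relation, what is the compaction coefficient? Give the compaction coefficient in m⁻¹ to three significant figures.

0.000451 m⁻¹

Working in km (1 km = 1000 m; k in km⁻¹ = k in m⁻¹ × 1000):
Athy: φ(d) = φ₀ e^(−kd) ⇒ φ₁/φ₂ = e^{k(d₂−d₁)} ⇒ k = ln(φ₁/φ₂)/(d₂−d₁)
k = ln(0.279/0.186) / (2.6 − 1.7) = ln(1.5) / 0.9 = 0.4055 / 0.9 = 0.4505 km⁻¹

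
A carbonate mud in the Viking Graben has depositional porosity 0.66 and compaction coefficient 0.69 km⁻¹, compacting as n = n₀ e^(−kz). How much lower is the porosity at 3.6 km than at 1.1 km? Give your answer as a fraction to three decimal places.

0.254

n(1.1) = 0.66·e^(−0.69×1.1) = 0.3090
n(3.6) = 0.66·e^(−0.69×3.6) = 0.0550
Δn = 0.3090 − 0.0550 = 0.2539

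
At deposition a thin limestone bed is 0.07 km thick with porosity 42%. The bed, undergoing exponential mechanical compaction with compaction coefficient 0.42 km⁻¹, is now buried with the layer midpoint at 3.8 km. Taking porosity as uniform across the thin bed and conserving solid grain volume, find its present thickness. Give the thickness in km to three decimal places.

Porosity at 3.8 km: n = 0.42·exp(−0.42×3.8) = 0.0851
Solid-volume conservation: h(1−n) = h₀(1−n₀) ⇒ h = h₀·(1−n₀)/(1−n)
h = 0.07 × (1 − 0.42)/(1 − 0.0851) = 0.07 × 0.6340 = 0.0444 km

0.044 km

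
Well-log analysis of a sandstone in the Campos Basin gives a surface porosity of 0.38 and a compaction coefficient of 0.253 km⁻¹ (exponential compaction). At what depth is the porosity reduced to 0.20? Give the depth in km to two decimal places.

Invert Athy's law: Z = ln(φ₀/φ) / c
Z = ln(0.38/0.2) / 0.253 = ln(1.9) / 0.253 = 0.6419 / 0.253 = 2.537 km

2.54 km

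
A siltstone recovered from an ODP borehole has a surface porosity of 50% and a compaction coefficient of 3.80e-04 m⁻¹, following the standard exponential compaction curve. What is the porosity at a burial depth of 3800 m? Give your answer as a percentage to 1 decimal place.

11.8%

Working in km (1 km = 1000 m; β in km⁻¹ = β in m⁻¹ × 1000):
φ = φ₀·exp(−β·Z) = 0.5 × exp(−0.38 × 3.8) = 0.5 × exp(−1.444)
  = 0.5 × 0.2360 = 0.1180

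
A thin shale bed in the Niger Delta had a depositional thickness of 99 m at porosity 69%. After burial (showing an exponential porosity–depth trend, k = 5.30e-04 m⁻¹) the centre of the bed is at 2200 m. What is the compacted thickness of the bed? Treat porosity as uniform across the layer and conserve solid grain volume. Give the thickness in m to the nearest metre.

39 m

Working in km (1 km = 1000 m; k in km⁻¹ = k in m⁻¹ × 1000):
Porosity at 2.2 km: phi = 0.69·exp(−0.53×2.2) = 0.2150
Solid-volume conservation: h(1−phi) = h₀(1−phi₀) ⇒ h = h₀·(1−phi₀)/(1−phi)
h = 0.099 × (1 − 0.69)/(1 − 0.2150) = 0.099 × 0.3949 = 0.0391 km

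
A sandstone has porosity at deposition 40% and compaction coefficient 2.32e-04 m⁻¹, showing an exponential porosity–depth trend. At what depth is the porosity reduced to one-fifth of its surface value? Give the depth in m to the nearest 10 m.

Working in km (1 km = 1000 m; c in km⁻¹ = c in m⁻¹ × 1000):
φ/φ₀ = 1/5 ⇒ exp(−c·z) = 1/5 ⇒ z = ln(5) / c
z = 1.6094 / 0.232 = 6.937 km

6940 m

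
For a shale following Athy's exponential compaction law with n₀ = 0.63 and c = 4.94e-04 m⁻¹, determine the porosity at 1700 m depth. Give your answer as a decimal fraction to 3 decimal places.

0.272

Working in km (1 km = 1000 m; c in km⁻¹ = c in m⁻¹ × 1000):
n = n₀·exp(−c·Z) = 0.63 × exp(−0.494 × 1.7) = 0.63 × exp(−0.8398)
  = 0.63 × 0.4318 = 0.2720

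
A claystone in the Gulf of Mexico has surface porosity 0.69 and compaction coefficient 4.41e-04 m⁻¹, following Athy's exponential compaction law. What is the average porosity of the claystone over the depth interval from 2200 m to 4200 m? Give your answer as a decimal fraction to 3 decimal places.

Working in km (1 km = 1000 m; k in km⁻¹ = k in m⁻¹ × 1000):
⟨n⟩ = (1/(Z₂−Z₁)) ∫ n₀ e^(−kZ) dZ = n₀·(e^(−k·Z₁) − e^(−k·Z₂)) / (k·(Z₂−Z₁))
e^(−0.441×2.2) = 0.3790; e^(−0.441×4.2) = 0.1569
⟨n⟩ = 0.69 × (0.3790 − 0.1569) / (0.441 × 2) = 0.69 × 0.2518 = 0.1738

0.174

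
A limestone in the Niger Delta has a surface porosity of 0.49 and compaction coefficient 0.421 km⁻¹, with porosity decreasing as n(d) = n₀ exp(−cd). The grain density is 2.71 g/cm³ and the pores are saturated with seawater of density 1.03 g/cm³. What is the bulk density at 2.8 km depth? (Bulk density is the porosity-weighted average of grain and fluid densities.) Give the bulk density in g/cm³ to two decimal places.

2.46 g/cm³

Porosity at depth: n = 0.49·exp(−0.421×2.8) = 0.49×0.3076 = 0.1507
Bulk density: ρ_b = (1−n)ρ_g + n·ρ_f = 0.8493×2.71 + 0.1507×1.03
       = 2.301 + 0.155 = 2.457 g/cm³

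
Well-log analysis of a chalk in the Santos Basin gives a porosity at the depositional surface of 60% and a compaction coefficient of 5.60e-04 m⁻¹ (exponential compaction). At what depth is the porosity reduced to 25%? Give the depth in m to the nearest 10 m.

Working in km (1 km = 1000 m; k in km⁻¹ = k in m⁻¹ × 1000):
Invert Athy's law: z = ln(φ₀/φ) / k
z = ln(0.6/0.25) / 0.56 = ln(2.4) / 0.56 = 0.8755 / 0.56 = 1.563 km

1560 m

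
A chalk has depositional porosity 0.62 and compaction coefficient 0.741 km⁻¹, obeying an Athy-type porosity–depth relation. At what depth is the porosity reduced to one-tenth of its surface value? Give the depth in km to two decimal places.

3.11 km

φ/φ₀ = 1/10 ⇒ exp(−k·Z) = 1/10 ⇒ Z = ln(10) / k
Z = 2.3026 / 0.741 = 3.107 km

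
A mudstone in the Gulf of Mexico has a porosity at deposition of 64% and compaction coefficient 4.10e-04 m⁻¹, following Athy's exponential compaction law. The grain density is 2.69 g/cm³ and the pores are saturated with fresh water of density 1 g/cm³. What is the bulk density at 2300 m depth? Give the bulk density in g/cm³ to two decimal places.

Working in km (1 km = 1000 m; c in km⁻¹ = c in m⁻¹ × 1000):
Porosity at depth: phi = 0.64·exp(−0.41×2.3) = 0.64×0.3895 = 0.2493
Bulk density: ρ_b = (1−phi)ρ_g + phi·ρ_f = 0.7507×2.69 + 0.2493×1
       = 2.020 + 0.249 = 2.269 g/cm³

2.27 g/cm³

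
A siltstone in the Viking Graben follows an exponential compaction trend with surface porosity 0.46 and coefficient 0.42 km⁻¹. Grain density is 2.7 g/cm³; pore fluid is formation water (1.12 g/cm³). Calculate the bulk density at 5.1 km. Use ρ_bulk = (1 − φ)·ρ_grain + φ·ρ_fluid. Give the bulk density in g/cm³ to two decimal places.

Porosity at depth: phi = 0.46·exp(−0.42×5.1) = 0.46×0.1174 = 0.0540
Bulk density: ρ_b = (1−phi)ρ_g + phi·ρ_f = 0.9460×2.7 + 0.0540×1.12
       = 2.554 + 0.060 = 2.615 g/cm³

2.61 g/cm³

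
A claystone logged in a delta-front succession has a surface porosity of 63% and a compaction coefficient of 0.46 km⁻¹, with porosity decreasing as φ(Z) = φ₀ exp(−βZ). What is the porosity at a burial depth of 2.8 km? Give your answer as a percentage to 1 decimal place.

17.4%

φ = φ₀·exp(−β·Z) = 0.63 × exp(−0.46 × 2.8) = 0.63 × exp(−1.288)
  = 0.63 × 0.2758 = 0.1738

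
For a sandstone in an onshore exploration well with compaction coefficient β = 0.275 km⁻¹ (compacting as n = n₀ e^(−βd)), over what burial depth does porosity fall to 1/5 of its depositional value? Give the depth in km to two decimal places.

5.85 km

n/n₀ = 1/5 ⇒ exp(−β·d) = 1/5 ⇒ d = ln(5) / β
d = 1.6094 / 0.275 = 5.853 km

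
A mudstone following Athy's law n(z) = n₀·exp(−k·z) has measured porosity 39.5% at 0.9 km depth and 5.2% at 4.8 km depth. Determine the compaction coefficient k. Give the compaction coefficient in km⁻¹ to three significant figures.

Athy: n(z) = n₀ e^(−kz) ⇒ n₁/n₂ = e^{k(z₂−z₁)} ⇒ k = ln(n₁/n₂)/(z₂−z₁)
k = ln(0.395/0.052) / (4.8 − 0.9) = ln(7.596) / 3.9 = 2.0276 / 3.9 = 0.5199 km⁻¹

0.520 km⁻¹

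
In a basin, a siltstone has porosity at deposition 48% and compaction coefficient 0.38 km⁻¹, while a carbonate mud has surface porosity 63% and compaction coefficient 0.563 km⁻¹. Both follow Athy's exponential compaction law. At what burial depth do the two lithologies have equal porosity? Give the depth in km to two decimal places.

Set n₀ₐ e^(−βₐz) = n₀ᵦ e^(−βᵦz) ⇒ ln(n₀ₐ/n₀ᵦ) = (βₐ − βᵦ)·z
z = ln(0.48/0.63) / (0.38 − 0.563) = -0.2719 / -0.183 = 1.486 km

1.49 km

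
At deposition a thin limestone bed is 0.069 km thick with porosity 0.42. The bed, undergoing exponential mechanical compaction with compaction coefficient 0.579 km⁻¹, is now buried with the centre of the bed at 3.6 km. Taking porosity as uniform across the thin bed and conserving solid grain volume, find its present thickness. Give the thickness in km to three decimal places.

0.042 km

Porosity at 3.6 km: phi = 0.42·exp(−0.579×3.6) = 0.0522
Solid-volume conservation: h(1−phi) = h₀(1−phi₀) ⇒ h = h₀·(1−phi₀)/(1−phi)
h = 0.069 × (1 − 0.42)/(1 − 0.0522) = 0.069 × 0.6120 = 0.0422 km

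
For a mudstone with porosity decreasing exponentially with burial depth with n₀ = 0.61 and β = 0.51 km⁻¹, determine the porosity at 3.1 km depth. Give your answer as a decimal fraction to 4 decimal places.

n = n₀·exp(−β·z) = 0.61 × exp(−0.51 × 3.1) = 0.61 × exp(−1.581)
  = 0.61 × 0.2058 = 0.1255

0.1255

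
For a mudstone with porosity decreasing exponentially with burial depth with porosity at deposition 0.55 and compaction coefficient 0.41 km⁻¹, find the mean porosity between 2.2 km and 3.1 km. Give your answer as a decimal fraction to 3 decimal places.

⟨φ⟩ = (1/(Z₂−Z₁)) ∫ φ₀ e^(−cZ) dZ = φ₀·(e^(−c·Z₁) − e^(−c·Z₂)) / (c·(Z₂−Z₁))
e^(−0.41×2.2) = 0.4058; e^(−0.41×3.1) = 0.2806
⟨φ⟩ = 0.55 × (0.4058 − 0.2806) / (0.41 × 0.9) = 0.55 × 0.3393 = 0.1866

0.187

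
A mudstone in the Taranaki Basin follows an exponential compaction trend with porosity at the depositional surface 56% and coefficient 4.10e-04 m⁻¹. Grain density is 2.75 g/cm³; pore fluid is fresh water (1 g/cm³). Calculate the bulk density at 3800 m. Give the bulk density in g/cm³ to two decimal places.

2.54 g/cm³

Working in km (1 km = 1000 m; k in km⁻¹ = k in m⁻¹ × 1000):
Porosity at depth: φ = 0.56·exp(−0.41×3.8) = 0.56×0.2106 = 0.1179
Bulk density: ρ_b = (1−φ)ρ_g + φ·ρ_f = 0.8821×2.75 + 0.1179×1
       = 2.426 + 0.118 = 2.544 g/cm³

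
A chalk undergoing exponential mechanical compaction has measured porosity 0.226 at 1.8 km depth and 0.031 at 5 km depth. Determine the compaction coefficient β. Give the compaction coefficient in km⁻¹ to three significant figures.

Athy: φ(Z) = φ₀ e^(−βZ) ⇒ φ₁/φ₂ = e^{β(Z₂−Z₁)} ⇒ β = ln(φ₁/φ₂)/(Z₂−Z₁)
β = ln(0.226/0.031) / (5 − 1.8) = ln(7.29) / 3.2 = 1.9865 / 3.2 = 0.6208 km⁻¹

0.621 km⁻¹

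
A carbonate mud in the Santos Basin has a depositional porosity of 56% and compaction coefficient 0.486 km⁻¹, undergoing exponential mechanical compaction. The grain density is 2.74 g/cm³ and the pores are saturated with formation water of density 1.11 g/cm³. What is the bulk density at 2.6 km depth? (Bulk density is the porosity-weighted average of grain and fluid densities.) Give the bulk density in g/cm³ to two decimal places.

2.48 g/cm³

Porosity at depth: n = 0.56·exp(−0.486×2.6) = 0.56×0.2826 = 0.1583
Bulk density: ρ_b = (1−n)ρ_g + n·ρ_f = 0.8417×2.74 + 0.1583×1.11
       = 2.306 + 0.176 = 2.482 g/cm³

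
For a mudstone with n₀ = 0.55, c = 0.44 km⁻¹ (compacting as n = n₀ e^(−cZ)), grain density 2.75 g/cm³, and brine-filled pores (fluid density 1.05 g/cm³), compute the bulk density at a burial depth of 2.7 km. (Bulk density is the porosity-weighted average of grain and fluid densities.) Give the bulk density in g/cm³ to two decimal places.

Porosity at depth: n = 0.55·exp(−0.44×2.7) = 0.55×0.3048 = 0.1677
Bulk density: ρ_b = (1−n)ρ_g + n·ρ_f = 0.8323×2.75 + 0.1677×1.05
       = 2.289 + 0.176 = 2.465 g/cm³

2.46 g/cm³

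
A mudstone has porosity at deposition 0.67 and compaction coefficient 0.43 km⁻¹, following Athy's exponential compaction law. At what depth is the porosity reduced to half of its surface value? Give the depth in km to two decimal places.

φ/φ₀ = 1/2 ⇒ exp(−k·Z) = 1/2 ⇒ Z = ln(2) / k
Z = 0.6931 / 0.43 = 1.612 km

1.61 km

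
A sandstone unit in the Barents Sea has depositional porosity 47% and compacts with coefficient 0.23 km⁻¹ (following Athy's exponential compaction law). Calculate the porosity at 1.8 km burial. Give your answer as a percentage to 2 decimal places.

31.07%

phi = phi₀·exp(−c·d) = 0.47 × exp(−0.23 × 1.8) = 0.47 × exp(−0.414)
  = 0.47 × 0.6610 = 0.3107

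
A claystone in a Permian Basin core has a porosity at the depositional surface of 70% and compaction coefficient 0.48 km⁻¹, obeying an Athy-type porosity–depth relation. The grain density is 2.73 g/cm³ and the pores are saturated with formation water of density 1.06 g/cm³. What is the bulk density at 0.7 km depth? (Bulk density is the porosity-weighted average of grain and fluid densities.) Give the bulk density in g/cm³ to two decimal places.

Porosity at depth: φ = 0.7·exp(−0.48×0.7) = 0.7×0.7146 = 0.5002
Bulk density: ρ_b = (1−φ)ρ_g + φ·ρ_f = 0.4998×2.73 + 0.5002×1.06
       = 1.364 + 0.530 = 1.895 g/cm³

1.89 g/cm³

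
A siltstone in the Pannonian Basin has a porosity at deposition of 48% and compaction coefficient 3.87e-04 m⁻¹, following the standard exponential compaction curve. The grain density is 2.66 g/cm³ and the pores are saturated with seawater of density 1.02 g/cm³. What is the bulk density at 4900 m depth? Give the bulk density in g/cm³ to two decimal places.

Working in km (1 km = 1000 m; c in km⁻¹ = c in m⁻¹ × 1000):
Porosity at depth: φ = 0.48·exp(−0.387×4.9) = 0.48×0.1501 = 0.0721
Bulk density: ρ_b = (1−φ)ρ_g + φ·ρ_f = 0.9279×2.66 + 0.0721×1.02
       = 2.468 + 0.074 = 2.542 g/cm³

2.54 g/cm³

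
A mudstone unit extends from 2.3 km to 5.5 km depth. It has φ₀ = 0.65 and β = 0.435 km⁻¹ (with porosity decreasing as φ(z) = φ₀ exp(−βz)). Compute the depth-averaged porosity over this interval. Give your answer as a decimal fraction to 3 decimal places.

⟨φ⟩ = (1/(z₂−z₁)) ∫ φ₀ e^(−βz) dz = φ₀·(e^(−β·z₁) − e^(−β·z₂)) / (β·(z₂−z₁))
e^(−0.435×2.3) = 0.3677; e^(−0.435×5.5) = 0.0914
⟨φ⟩ = 0.65 × (0.3677 − 0.0914) / (0.435 × 3.2) = 0.65 × 0.1985 = 0.1290

0.129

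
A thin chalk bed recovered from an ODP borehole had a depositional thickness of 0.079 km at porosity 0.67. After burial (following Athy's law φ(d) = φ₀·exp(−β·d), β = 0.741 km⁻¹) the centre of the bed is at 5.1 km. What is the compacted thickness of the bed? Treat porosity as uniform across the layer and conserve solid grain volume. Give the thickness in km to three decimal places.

0.026 km

Porosity at 5.1 km: φ = 0.67·exp(−0.741×5.1) = 0.0153
Solid-volume conservation: h(1−φ) = h₀(1−φ₀) ⇒ h = h₀·(1−φ₀)/(1−φ)
h = 0.079 × (1 − 0.67)/(1 − 0.0153) = 0.079 × 0.3351 = 0.0265 km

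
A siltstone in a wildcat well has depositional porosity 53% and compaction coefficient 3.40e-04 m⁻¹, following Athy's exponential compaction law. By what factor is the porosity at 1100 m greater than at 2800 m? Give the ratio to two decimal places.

1.78

Working in km (1 km = 1000 m; c in km⁻¹ = c in m⁻¹ × 1000):
φ(Z₁)/φ(Z₂) = e^(−c·Z₁)/e^(−c·Z₂) = e^{c(Z₂−Z₁)}
= exp(0.34 × 1.7) = exp(0.578) = 1.7825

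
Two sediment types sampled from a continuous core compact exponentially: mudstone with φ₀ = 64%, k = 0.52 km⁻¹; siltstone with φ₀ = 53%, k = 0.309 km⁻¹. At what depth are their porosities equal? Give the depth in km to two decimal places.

Set φ₀ₐ e^(−kₐZ) = φ₀ᵦ e^(−kᵦZ) ⇒ ln(φ₀ₐ/φ₀ᵦ) = (kₐ − kᵦ)·Z
Z = ln(0.64/0.53) / (0.52 − 0.309) = 0.1886 / 0.211 = 0.894 km

0.89 km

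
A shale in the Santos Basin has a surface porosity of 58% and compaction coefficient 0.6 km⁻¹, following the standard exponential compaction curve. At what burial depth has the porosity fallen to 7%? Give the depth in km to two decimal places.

3.52 km

Invert Athy's law: d = ln(phi₀/phi) / β
d = ln(0.58/0.07) / 0.6 = ln(8.286) / 0.6 = 2.1145 / 0.6 = 3.524 km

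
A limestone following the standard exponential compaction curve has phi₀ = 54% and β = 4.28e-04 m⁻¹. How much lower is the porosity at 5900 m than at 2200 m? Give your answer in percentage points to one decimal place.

Working in km (1 km = 1000 m; β in km⁻¹ = β in m⁻¹ × 1000):
phi(2.2) = 0.54·e^(−0.428×2.2) = 0.2106
phi(5.9) = 0.54·e^(−0.428×5.9) = 0.0432
Δphi = 0.2106 − 0.0432 = 0.1674

16.7 percentage points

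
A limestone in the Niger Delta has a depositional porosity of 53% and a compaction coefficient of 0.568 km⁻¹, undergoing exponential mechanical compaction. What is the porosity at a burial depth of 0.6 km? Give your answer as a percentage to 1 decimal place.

φ = φ₀·exp(−k·Z) = 0.53 × exp(−0.568 × 0.6) = 0.53 × exp(−0.3408)
  = 0.53 × 0.7112 = 0.3769

37.7%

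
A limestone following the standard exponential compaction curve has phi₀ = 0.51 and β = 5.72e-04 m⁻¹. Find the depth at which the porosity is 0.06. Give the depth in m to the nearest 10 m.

Working in km (1 km = 1000 m; β in km⁻¹ = β in m⁻¹ × 1000):
Invert Athy's law: Z = ln(phi₀/phi) / β
Z = ln(0.51/0.06) / 0.572 = ln(8.5) / 0.572 = 2.1401 / 0.572 = 3.741 km

3740 m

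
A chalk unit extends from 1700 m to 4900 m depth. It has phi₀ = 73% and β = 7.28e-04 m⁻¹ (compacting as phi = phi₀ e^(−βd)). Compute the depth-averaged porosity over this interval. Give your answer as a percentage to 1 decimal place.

Working in km (1 km = 1000 m; β in km⁻¹ = β in m⁻¹ × 1000):
⟨phi⟩ = (1/(d₂−d₁)) ∫ phi₀ e^(−βd) dd = phi₀·(e^(−β·d₁) − e^(−β·d₂)) / (β·(d₂−d₁))
e^(−0.728×1.7) = 0.2901; e^(−0.728×4.9) = 0.0282
⟨phi⟩ = 0.73 × (0.2901 − 0.0282) / (0.728 × 3.2) = 0.73 × 0.1124 = 0.0821

8.2%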